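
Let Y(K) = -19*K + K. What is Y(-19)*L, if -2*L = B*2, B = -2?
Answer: 684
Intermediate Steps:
Y(K) = -18*K
L = 2 (L = -(-1)*2 = -½*(-4) = 2)
Y(-19)*L = -18*(-19)*2 = 342*2 = 684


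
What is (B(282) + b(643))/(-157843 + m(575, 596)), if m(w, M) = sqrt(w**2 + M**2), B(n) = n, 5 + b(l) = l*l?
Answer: -32651876509/12456863404 - 206863*sqrt(685841)/12456863404 ≈ -2.6349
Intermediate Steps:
b(l) = -5 + l**2 (b(l) = -5 + l*l = -5 + l**2)
m(w, M) = sqrt(M**2 + w**2)
(B(282) + b(643))/(-157843 + m(575, 596)) = (282 + (-5 + 643**2))/(-157843 + sqrt(596**2 + 575**2)) = (282 + (-5 + 413449))/(-157843 + sqrt(355216 + 330625)) = (282 + 413444)/(-157843 + sqrt(685841)) = 413726/(-157843 + sqrt(685841))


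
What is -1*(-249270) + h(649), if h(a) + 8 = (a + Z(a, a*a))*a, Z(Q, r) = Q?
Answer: 1091664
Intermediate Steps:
h(a) = -8 + 2*a² (h(a) = -8 + (a + a)*a = -8 + (2*a)*a = -8 + 2*a²)
-1*(-249270) + h(649) = -1*(-249270) + (-8 + 2*649²) = 249270 + (-8 + 2*421201) = 249270 + (-8 + 842402) = 249270 + 842394 = 1091664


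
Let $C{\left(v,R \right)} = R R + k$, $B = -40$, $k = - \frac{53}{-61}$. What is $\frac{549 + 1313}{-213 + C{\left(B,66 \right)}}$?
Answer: $\frac{2989}{6652} \approx 0.44934$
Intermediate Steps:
$k = \frac{53}{61}$ ($k = \left(-53\right) \left(- \frac{1}{61}\right) = \frac{53}{61} \approx 0.86885$)
$C{\left(v,R \right)} = \frac{53}{61} + R^{2}$ ($C{\left(v,R \right)} = R R + \frac{53}{61} = R^{2} + \frac{53}{61} = \frac{53}{61} + R^{2}$)
$\frac{549 + 1313}{-213 + C{\left(B,66 \right)}} = \frac{549 + 1313}{-213 + \left(\frac{53}{61} + 66^{2}\right)} = \frac{1862}{-213 + \left(\frac{53}{61} + 4356\right)} = \frac{1862}{-213 + \frac{265769}{61}} = \frac{1862}{\frac{252776}{61}} = 1862 \cdot \frac{61}{252776} = \frac{2989}{6652}$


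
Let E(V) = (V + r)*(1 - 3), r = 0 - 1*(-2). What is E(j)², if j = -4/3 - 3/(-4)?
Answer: 289/36 ≈ 8.0278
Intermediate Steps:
j = -7/12 (j = -4*⅓ - 3*(-¼) = -4/3 + ¾ = -7/12 ≈ -0.58333)
r = 2 (r = 0 + 2 = 2)
E(V) = -4 - 2*V (E(V) = (V + 2)*(1 - 3) = (2 + V)*(-2) = -4 - 2*V)
E(j)² = (-4 - 2*(-7/12))² = (-4 + 7/6)² = (-17/6)² = 289/36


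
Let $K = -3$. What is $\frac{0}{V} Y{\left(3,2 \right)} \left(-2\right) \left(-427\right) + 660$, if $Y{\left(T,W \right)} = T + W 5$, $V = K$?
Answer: $660$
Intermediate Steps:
$V = -3$
$Y{\left(T,W \right)} = T + 5 W$
$\frac{0}{V} Y{\left(3,2 \right)} \left(-2\right) \left(-427\right) + 660 = \frac{0}{-3} \left(3 + 5 \cdot 2\right) \left(-2\right) \left(-427\right) + 660 = 0 \left(- \frac{1}{3}\right) \left(3 + 10\right) \left(-2\right) \left(-427\right) + 660 = 0 \cdot 13 \left(-2\right) \left(-427\right) + 660 = 0 \left(-2\right) \left(-427\right) + 660 = 0 \left(-427\right) + 660 = 0 + 660 = 660$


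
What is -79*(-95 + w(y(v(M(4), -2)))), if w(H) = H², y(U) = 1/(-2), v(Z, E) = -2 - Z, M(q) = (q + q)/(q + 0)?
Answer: 29941/4 ≈ 7485.3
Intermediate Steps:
M(q) = 2 (M(q) = (2*q)/q = 2)
y(U) = -½
-79*(-95 + w(y(v(M(4), -2)))) = -79*(-95 + (-½)²) = -79*(-95 + ¼) = -79*(-379/4) = 29941/4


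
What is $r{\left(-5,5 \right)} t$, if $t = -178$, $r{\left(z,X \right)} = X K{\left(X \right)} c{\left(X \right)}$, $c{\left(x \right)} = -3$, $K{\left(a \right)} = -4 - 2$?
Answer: $-16020$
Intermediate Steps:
$K{\left(a \right)} = -6$
$r{\left(z,X \right)} = 18 X$ ($r{\left(z,X \right)} = X \left(-6\right) \left(-3\right) = - 6 X \left(-3\right) = 18 X$)
$r{\left(-5,5 \right)} t = 18 \cdot 5 \left(-178\right) = 90 \left(-178\right) = -16020$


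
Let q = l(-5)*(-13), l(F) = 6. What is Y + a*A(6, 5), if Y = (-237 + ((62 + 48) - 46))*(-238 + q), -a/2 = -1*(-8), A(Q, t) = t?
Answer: 54588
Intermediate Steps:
q = -78 (q = 6*(-13) = -78)
a = -16 (a = -(-2)*(-8) = -2*8 = -16)
Y = 54668 (Y = (-237 + ((62 + 48) - 46))*(-238 - 78) = (-237 + (110 - 46))*(-316) = (-237 + 64)*(-316) = -173*(-316) = 54668)
Y + a*A(6, 5) = 54668 - 16*5 = 54668 - 80 = 54588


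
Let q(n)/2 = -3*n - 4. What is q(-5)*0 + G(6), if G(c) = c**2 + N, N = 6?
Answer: 42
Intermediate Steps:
G(c) = 6 + c**2 (G(c) = c**2 + 6 = 6 + c**2)
q(n) = -8 - 6*n (q(n) = 2*(-3*n - 4) = 2*(-4 - 3*n) = -8 - 6*n)
q(-5)*0 + G(6) = (-8 - 6*(-5))*0 + (6 + 6**2) = (-8 + 30)*0 + (6 + 36) = 22*0 + 42 = 0 + 42 = 42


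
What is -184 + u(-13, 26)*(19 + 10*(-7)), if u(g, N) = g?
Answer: 479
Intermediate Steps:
-184 + u(-13, 26)*(19 + 10*(-7)) = -184 - 13*(19 + 10*(-7)) = -184 - 13*(19 - 70) = -184 - 13*(-51) = -184 + 663 = 479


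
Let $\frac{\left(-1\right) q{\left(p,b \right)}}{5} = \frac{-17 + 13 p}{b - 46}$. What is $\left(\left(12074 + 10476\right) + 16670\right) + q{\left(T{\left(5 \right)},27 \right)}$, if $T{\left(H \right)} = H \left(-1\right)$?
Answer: $\frac{744770}{19} \approx 39198.0$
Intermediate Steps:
$T{\left(H \right)} = - H$
$q{\left(p,b \right)} = - \frac{5 \left(-17 + 13 p\right)}{-46 + b}$ ($q{\left(p,b \right)} = - 5 \frac{-17 + 13 p}{b - 46} = - 5 \frac{-17 + 13 p}{-46 + b} = - \frac{5 \left(-17 + 13 p\right)}{-46 + b}$)
$\left(\left(12074 + 10476\right) + 16670\right) + q{\left(T{\left(5 \right)},27 \right)} = \left(\left(12074 + 10476\right) + 16670\right) + \frac{5 \left(17 - 13 \left(\left(-1\right) 5\right)\right)}{-46 + 27} = \left(22550 + 16670\right) + \frac{5 \left(17 - -65\right)}{-19} = 39220 + 5 \left(- \frac{1}{19}\right) \left(17 + 65\right) = 39220 + 5 \left(- \frac{1}{19}\right) 82 = 39220 - \frac{410}{19} = \frac{744770}{19}$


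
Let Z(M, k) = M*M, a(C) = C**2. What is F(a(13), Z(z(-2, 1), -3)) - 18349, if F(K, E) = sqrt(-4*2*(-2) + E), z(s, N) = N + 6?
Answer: -18349 + sqrt(65) ≈ -18341.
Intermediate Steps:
z(s, N) = 6 + N
Z(M, k) = M**2
F(K, E) = sqrt(16 + E) (F(K, E) = sqrt(-8*(-2) + E) = sqrt(16 + E))
F(a(13), Z(z(-2, 1), -3)) - 18349 = sqrt(16 + (6 + 1)**2) - 18349 = sqrt(16 + 7**2) - 18349 = sqrt(16 + 49) - 18349 = sqrt(65) - 18349 = -18349 + sqrt(65)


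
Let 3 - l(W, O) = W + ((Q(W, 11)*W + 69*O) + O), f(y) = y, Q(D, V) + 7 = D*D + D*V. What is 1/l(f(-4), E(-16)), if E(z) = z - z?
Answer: -1/133 ≈ -0.0075188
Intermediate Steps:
E(z) = 0
Q(D, V) = -7 + D**2 + D*V (Q(D, V) = -7 + (D*D + D*V) = -7 + (D**2 + D*V) = -7 + D**2 + D*V)
l(W, O) = 3 - W - 70*O - W*(-7 + W**2 + 11*W) (l(W, O) = 3 - (W + (((-7 + W**2 + W*11)*W + 69*O) + O)) = 3 - (W + (((-7 + W**2 + 11*W)*W + 69*O) + O)) = 3 - (W + ((W*(-7 + W**2 + 11*W) + 69*O) + O)) = 3 - (W + ((69*O + W*(-7 + W**2 + 11*W)) + O)) = 3 - (W + (70*O + W*(-7 + W**2 + 11*W))) = 3 - (W + 70*O + W*(-7 + W**2 + 11*W)) = 3 + (-W - 70*O - W*(-7 + W**2 + 11*W)) = 3 - W - 70*O - W*(-7 + W**2 + 11*W))
1/l(f(-4), E(-16)) = 1/(3 - 1*(-4) - 70*0 - 1*(-4)*(-7 + (-4)**2 + 11*(-4))) = 1/(3 + 4 + 0 - 1*(-4)*(-7 + 16 - 44)) = 1/(3 + 4 + 0 - 1*(-4)*(-35)) = 1/(3 + 4 + 0 - 140) = 1/(-133) = -1/133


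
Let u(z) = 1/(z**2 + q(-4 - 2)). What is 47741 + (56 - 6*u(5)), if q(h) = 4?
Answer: 1386107/29 ≈ 47797.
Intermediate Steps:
u(z) = 1/(4 + z**2) (u(z) = 1/(z**2 + 4) = 1/(4 + z**2))
47741 + (56 - 6*u(5)) = 47741 + (56 - 6/(4 + 5**2)) = 47741 + (56 - 6/(4 + 25)) = 47741 + (56 - 6/29) = 47741 + 1618/29 = 1386107/29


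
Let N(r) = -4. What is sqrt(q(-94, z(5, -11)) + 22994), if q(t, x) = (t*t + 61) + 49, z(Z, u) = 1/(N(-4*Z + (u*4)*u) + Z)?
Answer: 2*sqrt(7985) ≈ 178.72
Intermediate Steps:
z(Z, u) = 1/(-4 + Z)
q(t, x) = 110 + t**2 (q(t, x) = (t**2 + 61) + 49 = (61 + t**2) + 49 = 110 + t**2)
sqrt(q(-94, z(5, -11)) + 22994) = sqrt((110 + (-94)**2) + 22994) = sqrt((110 + 8836) + 22994) = sqrt(8946 + 22994) = sqrt(31940) = 2*sqrt(7985)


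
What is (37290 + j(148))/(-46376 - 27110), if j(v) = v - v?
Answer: -18645/36743 ≈ -0.50744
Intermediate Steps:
j(v) = 0
(37290 + j(148))/(-46376 - 27110) = (37290 + 0)/(-46376 - 27110) = 37290/(-73486) = 37290*(-1/73486) = -18645/36743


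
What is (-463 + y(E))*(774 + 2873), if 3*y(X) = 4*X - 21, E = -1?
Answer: -5156858/3 ≈ -1.7190e+6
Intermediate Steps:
y(X) = -7 + 4*X/3 (y(X) = (4*X - 21)/3 = (-21 + 4*X)/3 = -7 + 4*X/3)
(-463 + y(E))*(774 + 2873) = (-463 + (-7 + (4/3)*(-1)))*(774 + 2873) = (-463 + (-7 - 4/3))*3647 = (-463 - 25/3)*3647 = -1414/3*3647 = -5156858/3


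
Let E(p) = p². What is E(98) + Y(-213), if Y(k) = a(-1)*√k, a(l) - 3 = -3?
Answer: 9604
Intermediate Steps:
a(l) = 0 (a(l) = 3 - 3 = 0)
Y(k) = 0 (Y(k) = 0*√k = 0)
E(98) + Y(-213) = 98² + 0 = 9604 + 0 = 9604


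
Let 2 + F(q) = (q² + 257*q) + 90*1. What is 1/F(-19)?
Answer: -1/4434 ≈ -0.00022553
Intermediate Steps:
F(q) = 88 + q² + 257*q (F(q) = -2 + ((q² + 257*q) + 90*1) = -2 + ((q² + 257*q) + 90) = -2 + (90 + q² + 257*q) = 88 + q² + 257*q)
1/F(-19) = 1/(88 + (-19)² + 257*(-19)) = 1/(88 + 361 - 4883) = 1/(-4434) = -1/4434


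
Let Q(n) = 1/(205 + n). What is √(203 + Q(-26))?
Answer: √6504502/179 ≈ 14.248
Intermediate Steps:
√(203 + Q(-26)) = √(203 + 1/(205 - 26)) = √(203 + 1/179) = √(36338/179) = √6504502/179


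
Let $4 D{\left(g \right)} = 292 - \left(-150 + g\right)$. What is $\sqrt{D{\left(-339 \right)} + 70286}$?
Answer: $\frac{15 \sqrt{1253}}{2} \approx 265.48$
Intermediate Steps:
$D{\left(g \right)} = \frac{221}{2} - \frac{g}{4}$ ($D{\left(g \right)} = \frac{292 - \left(-150 + g\right)}{4} = \frac{442 - g}{4} = \frac{221}{2} - \frac{g}{4}$)
$\sqrt{D{\left(-339 \right)} + 70286} = \sqrt{\left(\frac{221}{2} - - \frac{339}{4}\right) + 70286} = \sqrt{\left(\frac{221}{2} + \frac{339}{4}\right) + 70286} = \sqrt{\frac{781}{4} + 70286} = \sqrt{\frac{281925}{4}} = \frac{15 \sqrt{1253}}{2}$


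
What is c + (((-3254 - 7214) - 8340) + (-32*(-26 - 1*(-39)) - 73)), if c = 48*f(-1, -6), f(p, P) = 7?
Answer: -18961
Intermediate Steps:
c = 336 (c = 48*7 = 336)
c + (((-3254 - 7214) - 8340) + (-32*(-26 - 1*(-39)) - 73)) = 336 + (((-3254 - 7214) - 8340) + (-32*(-26 - 1*(-39)) - 73)) = 336 + ((-10468 - 8340) + (-32*(-26 + 39) - 73)) = 336 + (-18808 + (-32*13 - 73)) = 336 + (-18808 + (-416 - 73)) = 336 + (-18808 - 489) = 336 - 19297 = -18961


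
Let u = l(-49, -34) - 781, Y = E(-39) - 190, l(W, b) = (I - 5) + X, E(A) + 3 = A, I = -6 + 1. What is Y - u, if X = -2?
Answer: 561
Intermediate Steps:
I = -5
E(A) = -3 + A
l(W, b) = -12 (l(W, b) = (-5 - 5) - 2 = -10 - 2 = -12)
Y = -232 (Y = (-3 - 39) - 190 = -42 - 190 = -232)
u = -793 (u = -12 - 781 = -793)
Y - u = -232 - 1*(-793) = -232 + 793 = 561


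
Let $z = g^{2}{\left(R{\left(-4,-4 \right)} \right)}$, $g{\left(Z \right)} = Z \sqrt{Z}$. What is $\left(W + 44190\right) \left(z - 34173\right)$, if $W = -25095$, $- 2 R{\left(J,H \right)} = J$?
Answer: $-652380675$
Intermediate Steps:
$R{\left(J,H \right)} = - \frac{J}{2}$
$g{\left(Z \right)} = Z^{\frac{3}{2}}$
$z = 8$ ($z = \left(\left(\left(- \frac{1}{2}\right) \left(-4\right)\right)^{\frac{3}{2}}\right)^{2} = \left(2^{\frac{3}{2}}\right)^{2} = \left(2 \sqrt{2}\right)^{2} = 8$)
$\left(W + 44190\right) \left(z - 34173\right) = \left(-25095 + 44190\right) \left(8 - 34173\right) = 19095 \left(-34165\right) = -652380675$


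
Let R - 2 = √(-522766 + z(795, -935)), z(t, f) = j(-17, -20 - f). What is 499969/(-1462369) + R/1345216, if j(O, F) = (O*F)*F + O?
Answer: -336281686783/983601088352 + 9*I*√45542/672608 ≈ -0.34189 + 0.0028555*I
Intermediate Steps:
j(O, F) = O + O*F² (j(O, F) = (F*O)*F + O = O*F² + O = O + O*F²)
z(t, f) = -17 - 17*(-20 - f)² (z(t, f) = -17*(1 + (-20 - f)²) = -17 - 17*(-20 - f)²)
R = 2 + 18*I*√45542 (R = 2 + √(-522766 + (-17 - 17*(20 - 935)²)) = 2 + √(-522766 + (-17 - 17*(-915)²)) = 2 + √(-522766 + (-17 - 17*837225)) = 2 + √(-522766 + (-17 - 14232825)) = 2 + √(-522766 - 14232842) = 2 + √(-14755608) = 2 + 18*I*√45542 ≈ 2.0 + 3841.3*I)
499969/(-1462369) + R/1345216 = 499969/(-1462369) + (2 + 18*I*√45542)/1345216 = 499969*(-1/1462369) + (2 + 18*I*√45542)*(1/1345216) = -499969/1462369 + (1/672608 + 9*I*√45542/672608) = -336281686783/983601088352 + 9*I*√45542/672608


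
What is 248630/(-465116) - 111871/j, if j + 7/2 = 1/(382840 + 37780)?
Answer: 10942875542401925/342364678302 ≈ 31963.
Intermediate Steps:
j = -1472169/420620 (j = -7/2 + 1/(382840 + 37780) = -7/2 + 1/420620 = -1472169/420620 ≈ -3.5000)
248630/(-465116) - 111871/j = 248630/(-465116) - 111871/(-1472169/420620) = 248630*(-1/465116) - 111871*(-420620/1472169) = -124315/232558 + 47055180020/1472169 = 10942875542401925/342364678302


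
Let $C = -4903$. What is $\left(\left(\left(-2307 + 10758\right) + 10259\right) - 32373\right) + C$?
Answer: $-18566$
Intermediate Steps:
$\left(\left(\left(-2307 + 10758\right) + 10259\right) - 32373\right) + C = \left(\left(\left(-2307 + 10758\right) + 10259\right) - 32373\right) - 4903 = \left(\left(8451 + 10259\right) - 32373\right) - 4903 = \left(18710 - 32373\right) - 4903 = -13663 - 4903 = -18566$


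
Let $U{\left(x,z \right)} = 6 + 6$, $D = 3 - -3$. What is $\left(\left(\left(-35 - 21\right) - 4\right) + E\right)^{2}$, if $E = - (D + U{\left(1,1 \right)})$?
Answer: $6084$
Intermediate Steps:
$D = 6$ ($D = 3 + 3 = 6$)
$U{\left(x,z \right)} = 12$
$E = -18$ ($E = - (6 + 12) = \left(-1\right) 18 = -18$)
$\left(\left(\left(-35 - 21\right) - 4\right) + E\right)^{2} = \left(\left(\left(-35 - 21\right) - 4\right) - 18\right)^{2} = \left(\left(-56 - 4\right) - 18\right)^{2} = \left(-60 - 18\right)^{2} = \left(-78\right)^{2} = 6084$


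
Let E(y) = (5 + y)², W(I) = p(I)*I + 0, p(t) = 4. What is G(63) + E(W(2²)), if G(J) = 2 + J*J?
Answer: 4412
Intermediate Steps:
W(I) = 4*I (W(I) = 4*I + 0 = 4*I)
G(J) = 2 + J²
G(63) + E(W(2²)) = (2 + 63²) + (5 + 4*2²)² = (2 + 3969) + (5 + 4*4)² = 3971 + (5 + 16)² = 3971 + 21² = 3971 + 441 = 4412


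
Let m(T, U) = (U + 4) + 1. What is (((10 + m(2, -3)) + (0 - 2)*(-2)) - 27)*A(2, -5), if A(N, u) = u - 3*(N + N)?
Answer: 187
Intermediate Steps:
m(T, U) = 5 + U (m(T, U) = (4 + U) + 1 = 5 + U)
A(N, u) = u - 6*N
(((10 + m(2, -3)) + (0 - 2)*(-2)) - 27)*A(2, -5) = (((10 + (5 - 3)) + (0 - 2)*(-2)) - 27)*(-5 - 6*2) = (((10 + 2) - 2*(-2)) - 27)*(-5 - 12) = ((12 + 4) - 27)*(-17) = (16 - 27)*(-17) = -11*(-17) = 187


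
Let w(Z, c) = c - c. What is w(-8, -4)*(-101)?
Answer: 0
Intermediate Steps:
w(Z, c) = 0
w(-8, -4)*(-101) = 0*(-101) = 0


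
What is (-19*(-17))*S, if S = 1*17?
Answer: 5491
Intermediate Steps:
S = 17
(-19*(-17))*S = -19*(-17)*17 = 323*17 = 5491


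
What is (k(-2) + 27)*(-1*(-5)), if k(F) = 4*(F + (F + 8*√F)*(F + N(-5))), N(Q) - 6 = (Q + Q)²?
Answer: -4065 + 16640*I*√2 ≈ -4065.0 + 23533.0*I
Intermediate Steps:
N(Q) = 6 + 4*Q² (N(Q) = 6 + (Q + Q)² = 6 + (2*Q)² = 6 + 4*Q²)
k(F) = 4*F + 4*(106 + F)*(F + 8*√F) (k(F) = 4*(F + (F + 8*√F)*(F + (6 + 4*(-5)²))) = 4*(F + (F + 8*√F)*(F + (6 + 4*25))) = 4*(F + (F + 8*√F)*(F + (6 + 100))) = 4*(F + (F + 8*√F)*(F + 106)) = 4*(F + (F + 8*√F)*(106 + F)) = 4*(F + (106 + F)*(F + 8*√F)) = 4*F + 4*(106 + F)*(F + 8*√F))
(k(-2) + 27)*(-1*(-5)) = ((4*(-2)² + 32*(-2)^(3/2) + 428*(-2) + 3392*√(-2)) + 27)*(-1*(-5)) = ((4*4 + 32*(-2*I*√2) - 856 + 3392*(I*√2)) + 27)*5 = ((16 - 64*I*√2 - 856 + 3392*I*√2) + 27)*5 = ((-840 + 3328*I*√2) + 27)*5 = (-813 + 3328*I*√2)*5 = -4065 + 16640*I*√2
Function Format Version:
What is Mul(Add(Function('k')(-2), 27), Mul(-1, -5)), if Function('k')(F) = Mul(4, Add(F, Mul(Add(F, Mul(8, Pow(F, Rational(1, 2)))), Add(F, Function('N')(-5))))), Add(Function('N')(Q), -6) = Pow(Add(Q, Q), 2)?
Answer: Add(-4065, Mul(16640, I, Pow(2, Rational(1, 2)))) ≈ Add(-4065.0, Mul(23533., I))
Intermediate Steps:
Function('N')(Q) = Add(6, Mul(4, Pow(Q, 2))) (Function('N')(Q) = Add(6, Pow(Add(Q, Q), 2)) = Add(6, Pow(Mul(2, Q), 2)) = Add(6, Mul(4, Pow(Q, 2))))
Function('k')(F) = Add(Mul(4, F), Mul(4, Add(106, F), Add(F, Mul(8, Pow(F, Rational(1, 2)))))) (Function('k')(F) = Mul(4, Add(F, Mul(Add(F, Mul(8, Pow(F, Rational(1, 2)))), Add(F, Add(6, Mul(4, Pow(-5, 2))))))) = Mul(4, Add(F, Mul(Add(F, Mul(8, Pow(F, Rational(1, 2)))), Add(F, Add(6, Mul(4, 25)))))) = Mul(4, Add(F, Mul(Add(F, Mul(8, Pow(F, Rational(1, 2)))), Add(F, Add(6, 100))))) = Mul(4, Add(F, Mul(Add(F, Mul(8, Pow(F, Rational(1, 2)))), Add(F, 106)))) = Mul(4, Add(F, Mul(Add(F, Mul(8, Pow(F, Rational(1, 2)))), Add(106, F)))) = Mul(4, Add(F, Mul(Add(106, F), Add(F, Mul(8, Pow(F, Rational(1, 2))))))) = Add(Mul(4, F), Mul(4, Add(106, F), Add(F, Mul(8, Pow(F, Rational(1, 2)))))))
Mul(Add(Function('k')(-2), 27), Mul(-1, -5)) = Mul(Add(Add(Mul(4, Pow(-2, 2)), Mul(32, Pow(-2, Rational(3, 2))), Mul(428, -2), Mul(3392, Pow(-2, Rational(1, 2)))), 27), Mul(-1, -5)) = Mul(Add(Add(Mul(4, 4), Mul(32, Mul(-2, I, Pow(2, Rational(1, 2)))), -856, Mul(3392, Mul(I, Pow(2, Rational(1, 2))))), 27), 5) = Mul(Add(Add(16, Mul(-64, I, Pow(2, Rational(1, 2))), -856, Mul(3392, I, Pow(2, Rational(1, 2)))), 27), 5) = Mul(Add(Add(-840, Mul(3328, I, Pow(2, Rational(1, 2)))), 27), 5) = Mul(Add(-813, Mul(3328, I, Pow(2, Rational(1, 2)))), 5) = Add(-4065, Mul(16640, I, Pow(2, Rational(1, 2))))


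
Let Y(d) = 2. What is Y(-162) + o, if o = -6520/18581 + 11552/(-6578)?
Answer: -6542318/61112909 ≈ -0.10705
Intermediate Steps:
o = -128768136/61112909 (o = -6520*1/18581 + 11552*(-1/6578) = -6520/18581 - 5776/3289 = -128768136/61112909 ≈ -2.1071)
Y(-162) + o = 2 - 128768136/61112909 = -6542318/61112909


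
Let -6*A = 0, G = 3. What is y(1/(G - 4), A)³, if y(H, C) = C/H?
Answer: 0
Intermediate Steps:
A = 0 (A = -⅙*0 = 0)
y(1/(G - 4), A)³ = (0/(1/(3 - 4)))³ = (0/(1/(-1)))³ = (0/(-1))³ = (0*(-1))³ = 0³ = 0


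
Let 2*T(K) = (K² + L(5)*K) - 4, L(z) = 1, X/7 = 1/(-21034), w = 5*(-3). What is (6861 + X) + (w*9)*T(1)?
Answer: 147153857/21034 ≈ 6996.0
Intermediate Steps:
w = -15
X = -7/21034 (X = 7/(-21034) = 7*(-1/21034) = -7/21034 ≈ -0.00033279)
T(K) = -2 + K/2 + K²/2 (T(K) = ((K² + 1*K) - 4)/2 = ((K² + K) - 4)/2 = ((K + K²) - 4)/2 = (-4 + K + K²)/2 = -2 + K/2 + K²/2)
(6861 + X) + (w*9)*T(1) = (6861 - 7/21034) + (-15*9)*(-2 + (½)*1 + (½)*1²) = 144314267/21034 - 135*(-2 + ½ + (½)*1) = 144314267/21034 - 135*(-2 + ½ + ½) = 144314267/21034 - 135*(-1) = 144314267/21034 + 135 = 147153857/21034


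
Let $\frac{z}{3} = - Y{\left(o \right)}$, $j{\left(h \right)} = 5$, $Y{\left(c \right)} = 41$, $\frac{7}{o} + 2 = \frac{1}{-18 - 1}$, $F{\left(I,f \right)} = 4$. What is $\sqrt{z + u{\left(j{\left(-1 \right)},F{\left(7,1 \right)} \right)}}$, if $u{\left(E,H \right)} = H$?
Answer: $i \sqrt{119} \approx 10.909 i$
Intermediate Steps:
$o = - \frac{133}{39}$ ($o = \frac{7}{-2 + \frac{1}{-18 - 1}} = \frac{7}{-2 + \frac{1}{-19}} = \frac{7}{-2 - \frac{1}{19}} = \frac{7}{- \frac{39}{19}} = 7 \left(- \frac{19}{39}\right) = - \frac{133}{39} \approx -3.4103$)
$z = -123$ ($z = 3 \left(\left(-1\right) 41\right) = 3 \left(-41\right) = -123$)
$\sqrt{z + u{\left(j{\left(-1 \right)},F{\left(7,1 \right)} \right)}} = \sqrt{-123 + 4} = \sqrt{-119} = i \sqrt{119}$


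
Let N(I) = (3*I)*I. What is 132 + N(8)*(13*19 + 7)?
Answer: 48900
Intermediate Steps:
N(I) = 3*I²
132 + N(8)*(13*19 + 7) = 132 + (3*8²)*(13*19 + 7) = 132 + (3*64)*(247 + 7) = 132 + 192*254 = 132 + 48768 = 48900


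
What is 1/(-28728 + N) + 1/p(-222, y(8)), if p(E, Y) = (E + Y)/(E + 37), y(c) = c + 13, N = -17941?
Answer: 8633564/9380469 ≈ 0.92038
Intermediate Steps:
y(c) = 13 + c
p(E, Y) = (E + Y)/(37 + E)
1/(-28728 + N) + 1/p(-222, y(8)) = 1/(-28728 - 17941) + 1/((-222 + (13 + 8))/(37 - 222)) = 1/(-46669) + 1/((-222 + 21)/(-185)) = -1/46669 + 1/(-1/185*(-201)) = -1/46669 + 1/(201/185) = -1/46669 + 185/201 = 8633564/9380469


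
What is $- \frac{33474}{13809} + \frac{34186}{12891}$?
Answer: $\frac{13520380}{59337273} \approx 0.22786$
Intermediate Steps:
$- \frac{33474}{13809} + \frac{34186}{12891} = \left(-33474\right) \frac{1}{13809} + 34186 \cdot \frac{1}{12891} = - \frac{11158}{4603} + \frac{34186}{12891} = \frac{13520380}{59337273}$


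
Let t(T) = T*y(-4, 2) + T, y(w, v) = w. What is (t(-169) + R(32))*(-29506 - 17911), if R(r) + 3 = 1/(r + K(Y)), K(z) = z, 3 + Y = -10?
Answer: -454112609/19 ≈ -2.3901e+7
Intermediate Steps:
Y = -13 (Y = -3 - 10 = -13)
R(r) = -3 + 1/(-13 + r) (R(r) = -3 + 1/(r - 13) = -3 + 1/(-13 + r))
t(T) = -3*T (t(T) = T*(-4) + T = -4*T + T = -3*T)
(t(-169) + R(32))*(-29506 - 17911) = (-3*(-169) + (40 - 3*32)/(-13 + 32))*(-29506 - 17911) = (507 + (40 - 96)/19)*(-47417) = (507 + (1/19)*(-56))*(-47417) = (507 - 56/19)*(-47417) = (9577/19)*(-47417) = -454112609/19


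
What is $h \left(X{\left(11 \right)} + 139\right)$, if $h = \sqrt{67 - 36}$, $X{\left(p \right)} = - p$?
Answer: $128 \sqrt{31} \approx 712.67$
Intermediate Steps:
$h = \sqrt{31} \approx 5.5678$
$h \left(X{\left(11 \right)} + 139\right) = \sqrt{31} \left(\left(-1\right) 11 + 139\right) = \sqrt{31} \left(-11 + 139\right) = \sqrt{31} \cdot 128 = 128 \sqrt{31}$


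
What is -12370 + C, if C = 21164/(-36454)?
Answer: -20498052/1657 ≈ -12371.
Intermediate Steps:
C = -962/1657 (C = 21164*(-1/36454) = -962/1657 ≈ -0.58057)
-12370 + C = -12370 - 962/1657 = -20498052/1657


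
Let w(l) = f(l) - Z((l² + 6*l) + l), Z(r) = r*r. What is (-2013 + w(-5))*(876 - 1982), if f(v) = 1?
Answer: 2335872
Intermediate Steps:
Z(r) = r²
w(l) = 1 - (l² + 7*l)² (w(l) = 1 - ((l² + 6*l) + l)² = 1 - (l² + 7*l)²)
(-2013 + w(-5))*(876 - 1982) = (-2013 + (1 - 1*(-5)²*(7 - 5)²))*(876 - 1982) = (-2013 + (1 - 1*25*2²))*(-1106) = (-2013 + (1 - 1*25*4))*(-1106) = (-2013 + (1 - 100))*(-1106) = (-2013 - 99)*(-1106) = -2112*(-1106) = 2335872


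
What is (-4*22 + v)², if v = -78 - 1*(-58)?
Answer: 11664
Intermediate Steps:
v = -20 (v = -78 + 58 = -20)
(-4*22 + v)² = (-4*22 - 20)² = (-88 - 20)² = (-108)² = 11664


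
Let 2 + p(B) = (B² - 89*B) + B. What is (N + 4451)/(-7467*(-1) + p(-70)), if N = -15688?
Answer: -11237/18525 ≈ -0.60659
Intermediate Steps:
p(B) = -2 + B² - 88*B (p(B) = -2 + ((B² - 89*B) + B) = -2 + (B² - 88*B) = -2 + B² - 88*B)
(N + 4451)/(-7467*(-1) + p(-70)) = (-15688 + 4451)/(-7467*(-1) + (-2 + (-70)² - 88*(-70))) = -11237/(7467 + (-2 + 4900 + 6160)) = -11237/(7467 + 11058) = -11237/18525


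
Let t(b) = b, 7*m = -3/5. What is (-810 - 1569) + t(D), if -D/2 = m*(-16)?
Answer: -83361/35 ≈ -2381.7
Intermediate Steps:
m = -3/35 (m = (-3/5)/7 = (-3*⅕)/7 = (⅐)*(-⅗) = -3/35 ≈ -0.085714)
D = -96/35 (D = -(-6)*(-16)/35 = -2*48/35 = -96/35 ≈ -2.7429)
(-810 - 1569) + t(D) = (-810 - 1569) - 96/35 = -2379 - 96/35 = -83361/35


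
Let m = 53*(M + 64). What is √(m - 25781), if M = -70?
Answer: I*√26099 ≈ 161.55*I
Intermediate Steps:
m = -318 (m = 53*(-70 + 64) = 53*(-6) = -318)
√(m - 25781) = √(-318 - 25781) = √(-26099) = I*√26099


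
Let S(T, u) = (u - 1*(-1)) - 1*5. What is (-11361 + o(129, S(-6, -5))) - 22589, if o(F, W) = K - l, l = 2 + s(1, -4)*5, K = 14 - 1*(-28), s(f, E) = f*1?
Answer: -33915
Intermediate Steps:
s(f, E) = f
K = 42 (K = 14 + 28 = 42)
l = 7 (l = 2 + 1*5 = 2 + 5 = 7)
S(T, u) = -4 + u (S(T, u) = (u + 1) - 5 = (1 + u) - 5 = -4 + u)
o(F, W) = 35 (o(F, W) = 42 - 1*7 = 42 - 7 = 35)
(-11361 + o(129, S(-6, -5))) - 22589 = (-11361 + 35) - 22589 = -11326 - 22589 = -33915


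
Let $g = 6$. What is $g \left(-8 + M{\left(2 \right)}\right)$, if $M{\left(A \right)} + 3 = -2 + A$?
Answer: $-66$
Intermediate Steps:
$M{\left(A \right)} = -5 + A$ ($M{\left(A \right)} = -3 + \left(-2 + A\right) = -5 + A$)
$g \left(-8 + M{\left(2 \right)}\right) = 6 \left(-8 + \left(-5 + 2\right)\right) = 6 \left(-8 - 3\right) = 6 \left(-11\right) = -66$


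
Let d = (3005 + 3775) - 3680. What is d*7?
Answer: 21700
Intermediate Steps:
d = 3100 (d = 6780 - 3680 = 3100)
d*7 = 3100*7 = 21700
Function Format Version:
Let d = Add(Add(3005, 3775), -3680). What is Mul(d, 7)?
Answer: 21700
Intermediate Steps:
d = 3100 (d = Add(6780, -3680) = 3100)
Mul(d, 7) = Mul(3100, 7) = 21700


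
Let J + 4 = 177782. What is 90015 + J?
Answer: 267793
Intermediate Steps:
J = 177778 (J = -4 + 177782 = 177778)
90015 + J = 90015 + 177778 = 267793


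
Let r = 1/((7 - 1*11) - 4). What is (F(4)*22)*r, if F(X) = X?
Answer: -11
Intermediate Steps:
r = -⅛ (r = 1/((7 - 11) - 4) = 1/(-4 - 4) = 1/(-8) = -⅛ ≈ -0.12500)
(F(4)*22)*r = (4*22)*(-⅛) = 88*(-⅛) = -11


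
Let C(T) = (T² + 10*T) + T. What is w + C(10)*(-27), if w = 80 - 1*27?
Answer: -5617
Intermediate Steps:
w = 53 (w = 80 - 27 = 53)
C(T) = T² + 11*T
w + C(10)*(-27) = 53 + (10*(11 + 10))*(-27) = 53 + (10*21)*(-27) = 53 + 210*(-27) = 53 - 5670 = -5617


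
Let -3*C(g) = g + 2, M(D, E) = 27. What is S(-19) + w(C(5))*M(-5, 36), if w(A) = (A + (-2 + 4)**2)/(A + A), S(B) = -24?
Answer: -471/14 ≈ -33.643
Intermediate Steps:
C(g) = -2/3 - g/3 (C(g) = -(g + 2)/3 = -(2 + g)/3 = -2/3 - g/3)
w(A) = (4 + A)/(2*A) (w(A) = (A + 2**2)/((2*A)) = (A + 4)*(1/(2*A)) = (4 + A)*(1/(2*A)) = (4 + A)/(2*A))
S(-19) + w(C(5))*M(-5, 36) = -24 + ((4 + (-2/3 - 1/3*5))/(2*(-2/3 - 1/3*5)))*27 = -24 + ((4 + (-2/3 - 5/3))/(2*(-2/3 - 5/3)))*27 = -24 + ((4 - 7/3)/(2*(-7/3)))*27 = -24 + ((1/2)*(-3/7)*(5/3))*27 = -24 - 5/14*27 = -24 - 135/14 = -471/14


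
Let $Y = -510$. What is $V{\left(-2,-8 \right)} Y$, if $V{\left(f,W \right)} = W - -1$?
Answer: $3570$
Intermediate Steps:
$V{\left(f,W \right)} = 1 + W$ ($V{\left(f,W \right)} = W + 1 = 1 + W$)
$V{\left(-2,-8 \right)} Y = \left(1 - 8\right) \left(-510\right) = \left(-7\right) \left(-510\right) = 3570$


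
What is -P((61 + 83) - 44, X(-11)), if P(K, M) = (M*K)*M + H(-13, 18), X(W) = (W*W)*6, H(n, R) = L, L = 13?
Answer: -52707613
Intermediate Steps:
H(n, R) = 13
X(W) = 6*W² (X(W) = W²*6 = 6*W²)
P(K, M) = 13 + K*M² (P(K, M) = (M*K)*M + 13 = (K*M)*M + 13 = K*M² + 13 = 13 + K*M²)
-P((61 + 83) - 44, X(-11)) = -(13 + ((61 + 83) - 44)*(6*(-11)²)²) = -(13 + (144 - 44)*(6*121)²) = -(13 + 100*726²) = -(13 + 100*527076) = -(13 + 52707600) = -1*52707613 = -52707613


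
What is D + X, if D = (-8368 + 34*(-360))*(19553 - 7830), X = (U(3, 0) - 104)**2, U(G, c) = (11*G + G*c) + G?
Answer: -241582960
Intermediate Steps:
U(G, c) = 12*G + G*c
X = 4624 (X = (3*(12 + 0) - 104)**2 = (3*12 - 104)**2 = (36 - 104)**2 = (-68)**2 = 4624)
D = -241587584 (D = (-8368 - 12240)*11723 = -20608*11723 = -241587584)
D + X = -241587584 + 4624 = -241582960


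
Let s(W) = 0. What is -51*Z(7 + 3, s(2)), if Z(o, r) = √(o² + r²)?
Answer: -510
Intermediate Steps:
-51*Z(7 + 3, s(2)) = -51*√((7 + 3)² + 0²) = -51*√(10² + 0) = -51*√(100 + 0) = -51*√100 = -51*10 = -510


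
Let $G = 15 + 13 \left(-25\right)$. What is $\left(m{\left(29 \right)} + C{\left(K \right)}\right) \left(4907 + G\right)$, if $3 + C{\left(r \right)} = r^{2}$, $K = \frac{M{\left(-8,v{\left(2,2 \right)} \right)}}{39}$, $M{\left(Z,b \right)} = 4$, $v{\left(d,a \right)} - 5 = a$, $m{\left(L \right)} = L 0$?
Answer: $- \frac{20902559}{1521} \approx -13743.0$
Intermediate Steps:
$m{\left(L \right)} = 0$
$v{\left(d,a \right)} = 5 + a$
$G = -310$ ($G = 15 - 325 = -310$)
$K = \frac{4}{39} \approx 0.10256$
$C{\left(r \right)} = -3 + r^{2}$
$\left(m{\left(29 \right)} + C{\left(K \right)}\right) \left(4907 + G\right) = \left(0 - \left(3 - \left(\frac{4}{39}\right)^{2}\right)\right) \left(4907 - 310\right) = \left(0 + \left(-3 + \frac{16}{1521}\right)\right) 4597 = \left(0 - \frac{4547}{1521}\right) 4597 = \left(- \frac{4547}{1521}\right) 4597 = - \frac{20902559}{1521}$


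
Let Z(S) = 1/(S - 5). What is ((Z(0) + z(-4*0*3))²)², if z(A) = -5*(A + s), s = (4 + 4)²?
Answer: 6569999366401/625 ≈ 1.0512e+10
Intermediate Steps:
Z(S) = 1/(-5 + S)
s = 64 (s = 8² = 64)
z(A) = -320 - 5*A (z(A) = -5*(A + 64) = -5*(64 + A) = -320 - 5*A)
((Z(0) + z(-4*0*3))²)² = ((1/(-5 + 0) + (-320 - 5*(-4*0)*3))²)² = ((1/(-5) + (-320 - 0*3))²)² = ((-⅕ + (-320 - 5*0))²)² = ((-⅕ + (-320 + 0))²)² = ((-⅕ - 320)²)² = ((-1601/5)²)² = (2563201/25)² = 6569999366401/625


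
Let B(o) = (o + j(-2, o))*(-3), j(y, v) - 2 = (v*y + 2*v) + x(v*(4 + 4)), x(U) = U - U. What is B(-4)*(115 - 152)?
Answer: -222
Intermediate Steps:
x(U) = 0
j(y, v) = 2 + 2*v + v*y (j(y, v) = 2 + ((v*y + 2*v) + 0) = 2 + ((2*v + v*y) + 0) = 2 + (2*v + v*y) = 2 + 2*v + v*y)
B(o) = -6 - 3*o (B(o) = (o + (2 + 2*o + o*(-2)))*(-3) = (o + (2 + 2*o - 2*o))*(-3) = (o + 2)*(-3) = (2 + o)*(-3) = -6 - 3*o)
B(-4)*(115 - 152) = (-6 - 3*(-4))*(115 - 152) = (-6 + 12)*(-37) = 6*(-37) = -222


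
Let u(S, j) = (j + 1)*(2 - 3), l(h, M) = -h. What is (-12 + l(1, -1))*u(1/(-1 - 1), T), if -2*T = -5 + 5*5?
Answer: -117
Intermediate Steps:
T = -10 (T = -(-5 + 5*5)/2 = -(-5 + 25)/2 = -1/2*20 = -10)
u(S, j) = -1 - j (u(S, j) = (1 + j)*(-1) = -1 - j)
(-12 + l(1, -1))*u(1/(-1 - 1), T) = (-12 - 1*1)*(-1 - 1*(-10)) = (-12 - 1)*(-1 + 10) = -13*9 = -117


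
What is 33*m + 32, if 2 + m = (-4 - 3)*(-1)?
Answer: 197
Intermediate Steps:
m = 5 (m = -2 + (-4 - 3)*(-1) = -2 - 7*(-1) = -2 + 7 = 5)
33*m + 32 = 33*5 + 32 = 165 + 32 = 197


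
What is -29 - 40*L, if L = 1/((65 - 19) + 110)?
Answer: -1141/39 ≈ -29.256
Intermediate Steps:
L = 1/156 (L = 1/(46 + 110) = 1/156 ≈ 0.0064103)
-29 - 40*L = -29 - 40*1/156 = -29 - 10/39 = -1141/39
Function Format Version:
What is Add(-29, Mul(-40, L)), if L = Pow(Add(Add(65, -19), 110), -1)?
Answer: Rational(-1141, 39) ≈ -29.256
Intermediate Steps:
L = Rational(1, 156) (L = Pow(Add(46, 110), -1) = Pow(156, -1) = Rational(1, 156) ≈ 0.0064103)
Add(-29, Mul(-40, L)) = Add(-29, Mul(-40, Rational(1, 156))) = Add(-29, Rational(-10, 39)) = Rational(-1141, 39)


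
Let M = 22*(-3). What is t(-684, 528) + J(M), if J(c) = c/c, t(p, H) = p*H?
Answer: -361151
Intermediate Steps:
t(p, H) = H*p
M = -66
J(c) = 1
t(-684, 528) + J(M) = 528*(-684) + 1 = -361152 + 1 = -361151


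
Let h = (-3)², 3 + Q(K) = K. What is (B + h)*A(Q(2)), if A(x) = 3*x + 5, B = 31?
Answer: 80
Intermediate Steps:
Q(K) = -3 + K
h = 9
A(x) = 5 + 3*x
(B + h)*A(Q(2)) = (31 + 9)*(5 + 3*(-3 + 2)) = 40*(5 + 3*(-1)) = 40*(5 - 3) = 40*2 = 80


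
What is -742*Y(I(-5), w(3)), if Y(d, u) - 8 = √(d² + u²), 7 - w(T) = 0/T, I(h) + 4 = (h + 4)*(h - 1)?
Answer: -5936 - 742*√53 ≈ -11338.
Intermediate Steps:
I(h) = -4 + (-1 + h)*(4 + h) (I(h) = -4 + (h + 4)*(h - 1) = -4 + (4 + h)*(-1 + h) = -4 + (-1 + h)*(4 + h))
w(T) = 7 (w(T) = 7 - 0/T = 7 - 1*0 = 7 + 0 = 7)
Y(d, u) = 8 + √(d² + u²)
-742*Y(I(-5), w(3)) = -742*(8 + √((-8 + (-5)² + 3*(-5))² + 7²)) = -742*(8 + √((-8 + 25 - 15)² + 49)) = -742*(8 + √(2² + 49)) = -742*(8 + √(4 + 49)) = -742*(8 + √53) = -5936 - 742*√53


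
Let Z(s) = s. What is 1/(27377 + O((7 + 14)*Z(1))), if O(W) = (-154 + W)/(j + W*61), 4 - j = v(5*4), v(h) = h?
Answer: 1265/34631772 ≈ 3.6527e-5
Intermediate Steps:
j = -16 (j = 4 - 5*4 = 4 - 1*20 = 4 - 20 = -16)
O(W) = (-154 + W)/(-16 + 61*W) (O(W) = (-154 + W)/(-16 + W*61) = (-154 + W)/(-16 + 61*W))
1/(27377 + O((7 + 14)*Z(1))) = 1/(27377 + (-154 + (7 + 14)*1)/(-16 + 61*((7 + 14)*1))) = 1/(27377 + (-154 + 21*1)/(-16 + 61*(21*1))) = 1/(27377 + (-154 + 21)/(-16 + 61*21)) = 1/(27377 - 133/(-16 + 1281)) = 1/(27377 - 133/1265) = 1/(34631772/1265) = 1265/34631772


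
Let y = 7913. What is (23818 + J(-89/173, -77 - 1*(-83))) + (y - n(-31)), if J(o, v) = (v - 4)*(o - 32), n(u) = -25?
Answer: 5482538/173 ≈ 31691.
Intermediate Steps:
J(o, v) = (-32 + o)*(-4 + v) (J(o, v) = (-4 + v)*(-32 + o) = (-32 + o)*(-4 + v))
(23818 + J(-89/173, -77 - 1*(-83))) + (y - n(-31)) = (23818 + (128 - 32*(-77 - 1*(-83)) - (-356)/173 + (-89/173)*(-77 - 1*(-83)))) + (7913 - 1*(-25)) = (23818 + (128 - 32*(-77 + 83) - (-356)/173 + (-89*1/173)*(-77 + 83))) + (7913 + 25) = (23818 + (128 - 32*6 - 4*(-89/173) - 89/173*6)) + 7938 = (23818 + (128 - 192 + 356/173 - 534/173)) + 7938 = (23818 - 11250/173) + 7938 = 4109264/173 + 7938 = 5482538/173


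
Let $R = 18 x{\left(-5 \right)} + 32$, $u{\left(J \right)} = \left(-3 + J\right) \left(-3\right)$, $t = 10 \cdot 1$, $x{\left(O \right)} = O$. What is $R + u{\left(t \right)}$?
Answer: $-79$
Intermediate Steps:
$t = 10$
$u{\left(J \right)} = 9 - 3 J$
$R = -58$ ($R = 18 \left(-5\right) + 32 = -90 + 32 = -58$)
$R + u{\left(t \right)} = -58 + \left(9 - 30\right) = -58 - 21 = -79$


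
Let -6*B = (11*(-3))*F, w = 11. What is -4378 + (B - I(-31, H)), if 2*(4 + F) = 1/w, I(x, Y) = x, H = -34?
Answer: -17475/4 ≈ -4368.8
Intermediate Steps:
F = -87/22 (F = -4 + (½)/11 = -4 + (½)*(1/11) = -4 + 1/22 = -87/22 ≈ -3.9545)
B = -87/4 (B = -11*(-3)*(-87)/(6*22) = -(-11)*(-87)/(2*22) = -⅙*261/2 = -87/4 ≈ -21.750)
-4378 + (B - I(-31, H)) = -4378 + (-87/4 - 1*(-31)) = -4378 + (-87/4 + 31) = -4378 + 37/4 = -17475/4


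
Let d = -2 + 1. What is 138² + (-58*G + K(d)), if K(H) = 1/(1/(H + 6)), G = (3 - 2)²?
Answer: 18991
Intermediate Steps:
d = -1
G = 1 (G = 1² = 1)
K(H) = 6 + H (K(H) = 1/(1/(6 + H)) = 6 + H)
138² + (-58*G + K(d)) = 138² + (-58*1 + (6 - 1)) = 19044 + (-58 + 5) = 19044 - 53 = 18991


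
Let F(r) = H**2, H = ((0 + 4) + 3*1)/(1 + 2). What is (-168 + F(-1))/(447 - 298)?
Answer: -1463/1341 ≈ -1.0910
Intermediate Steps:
H = 7/3 (H = (4 + 3)/3 = 7*(1/3) = 7/3 ≈ 2.3333)
F(r) = 49/9 (F(r) = (7/3)**2 = 49/9)
(-168 + F(-1))/(447 - 298) = (-168 + 49/9)/(447 - 298) = -1463/9/149 = -1463/9*1/149 = -1463/1341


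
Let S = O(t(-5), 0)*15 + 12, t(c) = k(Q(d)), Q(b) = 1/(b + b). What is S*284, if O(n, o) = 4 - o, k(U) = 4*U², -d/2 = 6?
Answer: 20448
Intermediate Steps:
d = -12 (d = -2*6 = -12)
Q(b) = 1/(2*b)
t(c) = 1/144 (t(c) = 4*((½)/(-12))² = 4*((½)*(-1/12))² = 4*(-1/24)² = 4*(1/576) = 1/144)
S = 72 (S = (4 - 1*0)*15 + 12 = (4 + 0)*15 + 12 = 4*15 + 12 = 60 + 12 = 72)
S*284 = 72*284 = 20448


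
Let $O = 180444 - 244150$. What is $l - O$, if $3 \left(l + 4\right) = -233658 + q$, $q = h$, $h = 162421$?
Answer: $\frac{119869}{3} \approx 39956.0$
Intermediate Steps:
$q = 162421$
$O = -63706$ ($O = 180444 - 244150 = -63706$)
$l = - \frac{71249}{3}$ ($l = -4 + \frac{-233658 + 162421}{3} = -4 + \frac{1}{3} \left(-71237\right) = -4 - \frac{71237}{3} = - \frac{71249}{3} \approx -23750.0$)
$l - O = - \frac{71249}{3} - -63706 = - \frac{71249}{3} + 63706 = \frac{119869}{3}$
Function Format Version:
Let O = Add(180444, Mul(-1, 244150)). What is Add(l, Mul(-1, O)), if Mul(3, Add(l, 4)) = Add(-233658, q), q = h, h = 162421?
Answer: Rational(119869, 3) ≈ 39956.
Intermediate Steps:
q = 162421
O = -63706 (O = Add(180444, -244150) = -63706)
l = Rational(-71249, 3) (l = Add(-4, Mul(Rational(1, 3), Add(-233658, 162421))) = Add(-4, Mul(Rational(1, 3), -71237)) = Add(-4, Rational(-71237, 3)) = Rational(-71249, 3) ≈ -23750.)
Add(l, Mul(-1, O)) = Add(Rational(-71249, 3), Mul(-1, -63706)) = Add(Rational(-71249, 3), 63706) = Rational(119869, 3)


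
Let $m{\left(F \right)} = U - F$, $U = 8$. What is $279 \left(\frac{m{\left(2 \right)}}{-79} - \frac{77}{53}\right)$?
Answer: $- \frac{1785879}{4187} \approx -426.53$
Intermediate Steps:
$m{\left(F \right)} = 8 - F$
$279 \left(\frac{m{\left(2 \right)}}{-79} - \frac{77}{53}\right) = 279 \left(\frac{8 - 2}{-79} - \frac{77}{53}\right) = 279 \left(\left(8 - 2\right) \left(- \frac{1}{79}\right) - \frac{77}{53}\right) = 279 \left(6 \left(- \frac{1}{79}\right) - \frac{77}{53}\right) = 279 \left(- \frac{6}{79} - \frac{77}{53}\right) = 279 \left(- \frac{6401}{4187}\right) = - \frac{1785879}{4187}$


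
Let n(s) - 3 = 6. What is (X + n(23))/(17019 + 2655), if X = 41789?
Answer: 20899/9837 ≈ 2.1245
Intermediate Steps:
n(s) = 9 (n(s) = 3 + 6 = 9)
(X + n(23))/(17019 + 2655) = (41789 + 9)/(17019 + 2655) = 41798/19674 = 41798*(1/19674) = 20899/9837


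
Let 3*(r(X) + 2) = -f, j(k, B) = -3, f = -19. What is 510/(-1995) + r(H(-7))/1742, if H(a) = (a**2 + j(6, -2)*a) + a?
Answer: -13535/53466 ≈ -0.25315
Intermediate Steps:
H(a) = a**2 - 2*a (H(a) = (a**2 - 3*a) + a = a**2 - 2*a)
r(X) = 13/3 (r(X) = -2 + (-1*(-19))/3 = -2 + (1/3)*19 = -2 + 19/3 = 13/3)
510/(-1995) + r(H(-7))/1742 = 510/(-1995) + (13/3)/1742 = 510*(-1/1995) + (13/3)*(1/1742) = -34/133 + 1/402 = -13535/53466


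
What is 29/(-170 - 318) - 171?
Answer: -83477/488 ≈ -171.06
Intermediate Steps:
29/(-170 - 318) - 171 = 29/(-488) - 171 = -1/488*29 - 171 = -29/488 - 171 = -83477/488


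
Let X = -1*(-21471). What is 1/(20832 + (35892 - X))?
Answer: 1/35253 ≈ 2.8366e-5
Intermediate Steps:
X = 21471
1/(20832 + (35892 - X)) = 1/(20832 + (35892 - 1*21471)) = 1/(20832 + (35892 - 21471)) = 1/(20832 + 14421) = 1/35253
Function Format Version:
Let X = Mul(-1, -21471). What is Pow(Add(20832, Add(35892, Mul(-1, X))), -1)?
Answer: Rational(1, 35253) ≈ 2.8366e-5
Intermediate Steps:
X = 21471
Pow(Add(20832, Add(35892, Mul(-1, X))), -1) = Pow(Add(20832, Add(35892, Mul(-1, 21471))), -1) = Pow(Add(20832, Add(35892, -21471)), -1) = Pow(Add(20832, 14421), -1) = Pow(35253, -1) = Rational(1, 35253)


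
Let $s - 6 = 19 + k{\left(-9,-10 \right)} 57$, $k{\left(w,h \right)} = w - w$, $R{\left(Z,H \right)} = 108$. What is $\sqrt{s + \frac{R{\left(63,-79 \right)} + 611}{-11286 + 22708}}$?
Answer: $\frac{\sqrt{3269764518}}{11422} \approx 5.0063$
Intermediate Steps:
$k{\left(w,h \right)} = 0$
$s = 25$ ($s = 6 + \left(19 + 0 \cdot 57\right) = 6 + \left(19 + 0\right) = 6 + 19 = 25$)
$\sqrt{s + \frac{R{\left(63,-79 \right)} + 611}{-11286 + 22708}} = \sqrt{25 + \frac{108 + 611}{-11286 + 22708}} = \sqrt{25 + \frac{719}{11422}} = \sqrt{\frac{286269}{11422}} = \frac{\sqrt{3269764518}}{11422}$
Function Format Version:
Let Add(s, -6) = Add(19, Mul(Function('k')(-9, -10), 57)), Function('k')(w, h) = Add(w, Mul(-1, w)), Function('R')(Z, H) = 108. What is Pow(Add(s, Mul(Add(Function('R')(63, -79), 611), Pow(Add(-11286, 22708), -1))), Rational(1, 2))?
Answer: Mul(Rational(1, 11422), Pow(3269764518, Rational(1, 2))) ≈ 5.0063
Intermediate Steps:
Function('k')(w, h) = 0
s = 25 (s = Add(6, Add(19, Mul(0, 57))) = Add(6, Add(19, 0)) = Add(6, 19) = 25)
Pow(Add(s, Mul(Add(Function('R')(63, -79), 611), Pow(Add(-11286, 22708), -1))), Rational(1, 2)) = Pow(Add(25, Mul(Add(108, 611), Pow(Add(-11286, 22708), -1))), Rational(1, 2)) = Pow(Add(25, Mul(719, Pow(11422, -1))), Rational(1, 2)) = Pow(Add(25, Mul(719, Rational(1, 11422))), Rational(1, 2)) = Pow(Add(25, Rational(719, 11422)), Rational(1, 2)) = Pow(Rational(286269, 11422), Rational(1, 2)) = Mul(Rational(1, 11422), Pow(3269764518, Rational(1, 2)))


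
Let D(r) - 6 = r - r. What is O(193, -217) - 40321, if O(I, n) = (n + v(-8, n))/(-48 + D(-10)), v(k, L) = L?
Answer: -120932/3 ≈ -40311.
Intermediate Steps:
D(r) = 6 (D(r) = 6 + (r - r) = 6 + 0 = 6)
O(I, n) = -n/21 (O(I, n) = (n + n)/(-48 + 6) = (2*n)/(-42) = (2*n)*(-1/42) = -n/21)
O(193, -217) - 40321 = -1/21*(-217) - 40321 = 31/3 - 40321 = -120932/3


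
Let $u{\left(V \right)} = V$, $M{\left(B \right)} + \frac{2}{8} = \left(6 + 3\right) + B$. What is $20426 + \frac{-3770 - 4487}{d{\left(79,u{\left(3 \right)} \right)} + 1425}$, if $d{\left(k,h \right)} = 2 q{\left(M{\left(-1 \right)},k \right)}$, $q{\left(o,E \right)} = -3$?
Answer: $\frac{28976237}{1419} \approx 20420.0$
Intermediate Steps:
$M{\left(B \right)} = \frac{35}{4} + B$ ($M{\left(B \right)} = - \frac{1}{4} + \left(\left(6 + 3\right) + B\right) = - \frac{1}{4} + \left(9 + B\right) = \frac{35}{4} + B$)
$d{\left(k,h \right)} = -6$ ($d{\left(k,h \right)} = 2 \left(-3\right) = -6$)
$20426 + \frac{-3770 - 4487}{d{\left(79,u{\left(3 \right)} \right)} + 1425} = 20426 + \frac{-3770 - 4487}{-6 + 1425} = 20426 - \frac{8257}{1419} = \frac{28976237}{1419}$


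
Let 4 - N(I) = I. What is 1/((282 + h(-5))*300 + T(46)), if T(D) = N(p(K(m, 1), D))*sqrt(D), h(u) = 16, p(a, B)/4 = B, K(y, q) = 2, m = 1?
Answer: 149/13318116 + sqrt(46)/44393720 ≈ 1.1341e-5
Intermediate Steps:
p(a, B) = 4*B
N(I) = 4 - I
T(D) = sqrt(D)*(4 - 4*D) (T(D) = (4 - 4*D)*sqrt(D) = sqrt(D)*(4 - 4*D))
1/((282 + h(-5))*300 + T(46)) = 1/((282 + 16)*300 + 4*sqrt(46)*(1 - 1*46)) = 1/(298*300 + 4*sqrt(46)*(1 - 46)) = 1/(89400 + 4*sqrt(46)*(-45)) = 1/(89400 - 180*sqrt(46))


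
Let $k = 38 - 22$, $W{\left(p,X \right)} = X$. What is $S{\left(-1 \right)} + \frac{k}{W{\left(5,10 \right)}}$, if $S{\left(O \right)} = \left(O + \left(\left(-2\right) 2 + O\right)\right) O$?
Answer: $\frac{38}{5} \approx 7.6$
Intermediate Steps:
$k = 16$ ($k = 38 - 22 = 16$)
$S{\left(O \right)} = O \left(-4 + 2 O\right)$ ($S{\left(O \right)} = \left(O + \left(-4 + O\right)\right) O = \left(-4 + 2 O\right) O = O \left(-4 + 2 O\right)$)
$S{\left(-1 \right)} + \frac{k}{W{\left(5,10 \right)}} = 2 \left(-1\right) \left(-2 - 1\right) + \frac{1}{10} \cdot 16 = 2 \left(-1\right) \left(-3\right) + \frac{1}{10} \cdot 16 = 6 + \frac{8}{5} = \frac{38}{5}$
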